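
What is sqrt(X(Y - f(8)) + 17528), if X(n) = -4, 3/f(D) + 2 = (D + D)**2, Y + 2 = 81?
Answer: 2*sqrt(4381) ≈ 132.38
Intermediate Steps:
Y = 79 (Y = -2 + 81 = 79)
f(D) = 3/(-2 + 4*D**2) (f(D) = 3/(-2 + (D + D)**2) = 3/(-2 + (2*D)**2) = 3/(-2 + 4*D**2))
sqrt(X(Y - f(8)) + 17528) = sqrt(-4 + 17528) = sqrt(17524) = 2*sqrt(4381)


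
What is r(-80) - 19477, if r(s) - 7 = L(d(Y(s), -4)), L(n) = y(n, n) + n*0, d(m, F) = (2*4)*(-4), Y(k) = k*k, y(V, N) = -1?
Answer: -19471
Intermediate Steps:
Y(k) = k**2
d(m, F) = -32 (d(m, F) = 8*(-4) = -32)
L(n) = -1 (L(n) = -1 + n*0 = -1 + 0 = -1)
r(s) = 6 (r(s) = 7 - 1 = 6)
r(-80) - 19477 = 6 - 19477 = -19471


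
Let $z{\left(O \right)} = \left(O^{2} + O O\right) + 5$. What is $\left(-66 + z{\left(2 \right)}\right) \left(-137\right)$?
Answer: $7261$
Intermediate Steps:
$z{\left(O \right)} = 5 + 2 O^{2}$ ($z{\left(O \right)} = \left(O^{2} + O^{2}\right) + 5 = 2 O^{2} + 5 = 5 + 2 O^{2}$)
$\left(-66 + z{\left(2 \right)}\right) \left(-137\right) = \left(-66 + \left(5 + 2 \cdot 2^{2}\right)\right) \left(-137\right) = \left(-66 + \left(5 + 2 \cdot 4\right)\right) \left(-137\right) = \left(-66 + \left(5 + 8\right)\right) \left(-137\right) = \left(-66 + 13\right) \left(-137\right) = \left(-53\right) \left(-137\right) = 7261$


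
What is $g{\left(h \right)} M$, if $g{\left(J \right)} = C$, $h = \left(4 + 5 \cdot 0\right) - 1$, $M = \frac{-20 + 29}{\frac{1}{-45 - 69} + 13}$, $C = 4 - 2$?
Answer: $\frac{2052}{1481} \approx 1.3855$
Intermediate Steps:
$C = 2$ ($C = 4 - 2 = 2$)
$M = \frac{1026}{1481}$ ($M = \frac{9}{\frac{1}{-114} + 13} = \frac{9}{- \frac{1}{114} + 13} = \frac{9}{\frac{1481}{114}} = 9 \cdot \frac{114}{1481} = \frac{1026}{1481} \approx 0.69277$)
$h = 3$ ($h = \left(4 + 0\right) - 1 = 4 - 1 = 3$)
$g{\left(J \right)} = 2$
$g{\left(h \right)} M = 2 \cdot \frac{1026}{1481} = \frac{2052}{1481}$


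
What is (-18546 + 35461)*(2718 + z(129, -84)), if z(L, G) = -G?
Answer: 47395830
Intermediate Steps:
(-18546 + 35461)*(2718 + z(129, -84)) = (-18546 + 35461)*(2718 - 1*(-84)) = 16915*(2718 + 84) = 16915*2802 = 47395830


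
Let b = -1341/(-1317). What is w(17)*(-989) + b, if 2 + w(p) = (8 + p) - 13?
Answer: -4341263/439 ≈ -9889.0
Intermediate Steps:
w(p) = -7 + p (w(p) = -2 + ((8 + p) - 13) = -2 + (-5 + p) = -7 + p)
b = 447/439 (b = -1341*(-1/1317) = 447/439 ≈ 1.0182)
w(17)*(-989) + b = (-7 + 17)*(-989) + 447/439 = 10*(-989) + 447/439 = -9890 + 447/439 = -4341263/439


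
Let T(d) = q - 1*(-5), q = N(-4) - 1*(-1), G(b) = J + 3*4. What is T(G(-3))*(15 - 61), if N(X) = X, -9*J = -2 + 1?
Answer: -92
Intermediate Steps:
J = 1/9 (J = -(-2 + 1)/9 = -1/9*(-1) = 1/9 ≈ 0.11111)
G(b) = 109/9 (G(b) = 1/9 + 3*4 = 1/9 + 12 = 109/9)
q = -3 (q = -4 - 1*(-1) = -4 + 1 = -3)
T(d) = 2 (T(d) = -3 - 1*(-5) = -3 + 5 = 2)
T(G(-3))*(15 - 61) = 2*(15 - 61) = 2*(-46) = -92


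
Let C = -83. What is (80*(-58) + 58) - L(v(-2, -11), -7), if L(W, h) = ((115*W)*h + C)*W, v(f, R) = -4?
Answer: 7966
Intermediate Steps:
L(W, h) = W*(-83 + 115*W*h) (L(W, h) = ((115*W)*h - 83)*W = (115*W*h - 83)*W = (-83 + 115*W*h)*W = W*(-83 + 115*W*h))
(80*(-58) + 58) - L(v(-2, -11), -7) = (80*(-58) + 58) - (-4)*(-83 + 115*(-4)*(-7)) = (-4640 + 58) - (-4)*(-83 + 3220) = -4582 - (-4)*3137 = -4582 - 1*(-12548) = -4582 + 12548 = 7966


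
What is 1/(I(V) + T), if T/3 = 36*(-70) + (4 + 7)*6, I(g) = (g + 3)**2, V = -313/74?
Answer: -5476/40306031 ≈ -0.00013586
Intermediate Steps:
V = -313/74 (V = -313*1/74 = -313/74 ≈ -4.2297)
I(g) = (3 + g)**2
T = -7362 (T = 3*(36*(-70) + (4 + 7)*6) = 3*(-2520 + 11*6) = 3*(-2520 + 66) = 3*(-2454) = -7362)
1/(I(V) + T) = 1/((3 - 313/74)**2 - 7362) = 1/((-91/74)**2 - 7362) = 1/(8281/5476 - 7362) = 1/(-40306031/5476) = -5476/40306031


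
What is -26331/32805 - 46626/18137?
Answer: -669043759/198328095 ≈ -3.3734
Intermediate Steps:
-26331/32805 - 46626/18137 = -26331*1/32805 - 46626*1/18137 = -8777/10935 - 46626/18137 = -669043759/198328095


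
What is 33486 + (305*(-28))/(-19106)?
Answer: 319896028/9553 ≈ 33486.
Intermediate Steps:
33486 + (305*(-28))/(-19106) = 33486 - 8540*(-1/19106) = 33486 + 4270/9553 = 319896028/9553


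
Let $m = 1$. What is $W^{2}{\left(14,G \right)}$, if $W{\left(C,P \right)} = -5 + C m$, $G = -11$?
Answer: $81$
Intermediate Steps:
$W{\left(C,P \right)} = -5 + C$ ($W{\left(C,P \right)} = -5 + C 1 = -5 + C$)
$W^{2}{\left(14,G \right)} = \left(-5 + 14\right)^{2} = 9^{2} = 81$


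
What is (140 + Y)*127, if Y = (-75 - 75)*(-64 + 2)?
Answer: 1198880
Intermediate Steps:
Y = 9300 (Y = -150*(-62) = 9300)
(140 + Y)*127 = (140 + 9300)*127 = 9440*127 = 1198880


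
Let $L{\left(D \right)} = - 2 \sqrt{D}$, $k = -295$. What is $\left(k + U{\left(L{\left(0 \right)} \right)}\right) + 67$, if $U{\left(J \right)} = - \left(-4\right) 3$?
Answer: $-216$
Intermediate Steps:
$U{\left(J \right)} = 12$ ($U{\left(J \right)} = \left(-1\right) \left(-12\right) = 12$)
$\left(k + U{\left(L{\left(0 \right)} \right)}\right) + 67 = \left(-295 + 12\right) + 67 = -283 + 67 = -216$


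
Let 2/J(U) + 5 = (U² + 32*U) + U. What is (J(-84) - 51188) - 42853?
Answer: -402401437/4279 ≈ -94041.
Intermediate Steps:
J(U) = 2/(-5 + U² + 33*U) (J(U) = 2/(-5 + ((U² + 32*U) + U)) = 2/(-5 + (U² + 33*U)) = 2/(-5 + U² + 33*U))
(J(-84) - 51188) - 42853 = (2/(-5 + (-84)² + 33*(-84)) - 51188) - 42853 = (2/(-5 + 7056 - 2772) - 51188) - 42853 = (2/4279 - 51188) - 42853 = -219033450/4279 - 42853 = -402401437/4279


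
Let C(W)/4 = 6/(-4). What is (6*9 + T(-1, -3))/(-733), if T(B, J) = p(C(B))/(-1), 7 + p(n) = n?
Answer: -67/733 ≈ -0.091405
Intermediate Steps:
C(W) = -6 (C(W) = 4*(6/(-4)) = 4*(6*(-1/4)) = 4*(-3/2) = -6)
p(n) = -7 + n
T(B, J) = 13 (T(B, J) = (-7 - 6)/(-1) = -13*(-1) = 13)
(6*9 + T(-1, -3))/(-733) = (6*9 + 13)/(-733) = (54 + 13)*(-1/733) = 67*(-1/733) = -67/733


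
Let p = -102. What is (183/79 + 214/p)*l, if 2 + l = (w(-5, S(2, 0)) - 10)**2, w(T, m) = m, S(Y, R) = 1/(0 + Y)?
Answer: 77660/4029 ≈ 19.275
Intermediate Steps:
S(Y, R) = 1/Y
l = 353/4 (l = -2 + (1/2 - 10)**2 = -2 + (-19/2)**2 = -2 + 361/4 = 353/4 ≈ 88.250)
(183/79 + 214/p)*l = (183/79 + 214/(-102))*(353/4) = (183*(1/79) + 214*(-1/102))*(353/4) = (183/79 - 107/51)*(353/4) = (880/4029)*(353/4) = 77660/4029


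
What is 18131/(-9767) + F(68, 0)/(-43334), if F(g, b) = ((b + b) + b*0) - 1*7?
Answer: -785620385/423243178 ≈ -1.8562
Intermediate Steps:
F(g, b) = -7 + 2*b (F(g, b) = (2*b + 0) - 7 = 2*b - 7 = -7 + 2*b)
18131/(-9767) + F(68, 0)/(-43334) = 18131/(-9767) + (-7 + 2*0)/(-43334) = 18131*(-1/9767) + (-7 + 0)*(-1/43334) = -18131/9767 - 7*(-1/43334) = -18131/9767 + 7/43334 = -785620385/423243178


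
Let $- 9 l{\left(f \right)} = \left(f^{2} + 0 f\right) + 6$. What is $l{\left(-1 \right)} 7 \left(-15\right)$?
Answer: $\frac{245}{3} \approx 81.667$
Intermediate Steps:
$l{\left(f \right)} = - \frac{2}{3} - \frac{f^{2}}{9}$ ($l{\left(f \right)} = - \frac{\left(f^{2} + 0 f\right) + 6}{9} = - \frac{\left(f^{2} + 0\right) + 6}{9} = - \frac{f^{2} + 6}{9} = - \frac{6 + f^{2}}{9} = - \frac{2}{3} - \frac{f^{2}}{9}$)
$l{\left(-1 \right)} 7 \left(-15\right) = \left(- \frac{2}{3} - \frac{\left(-1\right)^{2}}{9}\right) 7 \left(-15\right) = \left(- \frac{2}{3} - \frac{1}{9}\right) 7 \left(-15\right) = \left(- \frac{7}{9}\right) 7 \left(-15\right) = \left(- \frac{49}{9}\right) \left(-15\right) = \frac{245}{3}$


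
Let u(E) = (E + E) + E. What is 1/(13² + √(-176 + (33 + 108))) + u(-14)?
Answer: (-42*√35 + 7097*I)/(√35 - 169*I) ≈ -41.994 - 0.00020688*I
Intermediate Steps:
u(E) = 3*E (u(E) = 2*E + E = 3*E)
1/(13² + √(-176 + (33 + 108))) + u(-14) = 1/(13² + √(-176 + (33 + 108))) + 3*(-14) = 1/(169 + √(-176 + 141)) - 42 = 1/(169 + √(-35)) - 42 = 1/(169 + I*√35) - 42 = -42 + 1/(169 + I*√35)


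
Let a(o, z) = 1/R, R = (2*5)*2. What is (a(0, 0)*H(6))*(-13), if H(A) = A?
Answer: -39/10 ≈ -3.9000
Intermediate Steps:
R = 20 (R = 10*2 = 20)
a(o, z) = 1/20
(a(0, 0)*H(6))*(-13) = ((1/20)*6)*(-13) = (3/10)*(-13) = -39/10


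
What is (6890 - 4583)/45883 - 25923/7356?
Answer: -390818239/112505116 ≈ -3.4738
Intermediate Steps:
(6890 - 4583)/45883 - 25923/7356 = 2307*(1/45883) - 25923*1/7356 = 2307/45883 - 8641/2452 = -390818239/112505116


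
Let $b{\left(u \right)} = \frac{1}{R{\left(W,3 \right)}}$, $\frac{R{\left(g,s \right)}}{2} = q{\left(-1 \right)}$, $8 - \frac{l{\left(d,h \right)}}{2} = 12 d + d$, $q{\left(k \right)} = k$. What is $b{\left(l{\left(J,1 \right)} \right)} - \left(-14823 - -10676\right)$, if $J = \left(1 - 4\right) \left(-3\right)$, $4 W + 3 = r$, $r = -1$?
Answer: $\frac{8293}{2} \approx 4146.5$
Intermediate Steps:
$W = -1$ ($W = - \frac{3}{4} + \frac{1}{4} \left(-1\right) = - \frac{3}{4} - \frac{1}{4} = -1$)
$J = 9$ ($J = \left(-3\right) \left(-3\right) = 9$)
$l{\left(d,h \right)} = 16 - 26 d$ ($l{\left(d,h \right)} = 16 - 2 \left(12 d + d\right) = 16 - 2 \cdot 13 d = 16 - 26 d$)
$R{\left(g,s \right)} = -2$ ($R{\left(g,s \right)} = 2 \left(-1\right) = -2$)
$b{\left(u \right)} = - \frac{1}{2}$ ($b{\left(u \right)} = \frac{1}{-2} = - \frac{1}{2}$)
$b{\left(l{\left(J,1 \right)} \right)} - \left(-14823 - -10676\right) = - \frac{1}{2} - \left(-14823 - -10676\right) = - \frac{1}{2} - \left(-14823 + 10676\right) = - \frac{1}{2} - -4147 = - \frac{1}{2} + 4147 = \frac{8293}{2}$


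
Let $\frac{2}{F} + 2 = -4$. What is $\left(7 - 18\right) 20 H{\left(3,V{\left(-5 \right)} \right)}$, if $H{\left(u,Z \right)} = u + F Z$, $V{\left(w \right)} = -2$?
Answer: $- \frac{2420}{3} \approx -806.67$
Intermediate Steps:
$F = - \frac{1}{3}$ ($F = \frac{2}{-2 - 4} = \frac{2}{-6} = 2 \left(- \frac{1}{6}\right) = - \frac{1}{3} \approx -0.33333$)
$H{\left(u,Z \right)} = u - \frac{Z}{3}$
$\left(7 - 18\right) 20 H{\left(3,V{\left(-5 \right)} \right)} = \left(7 - 18\right) 20 \left(3 - - \frac{2}{3}\right) = \left(-11\right) 20 \left(3 + \frac{2}{3}\right) = \left(-220\right) \frac{11}{3} = - \frac{2420}{3}$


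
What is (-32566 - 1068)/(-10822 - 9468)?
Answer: 16817/10145 ≈ 1.6577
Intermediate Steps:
(-32566 - 1068)/(-10822 - 9468) = -33634/(-20290) = -33634*(-1/20290) = 16817/10145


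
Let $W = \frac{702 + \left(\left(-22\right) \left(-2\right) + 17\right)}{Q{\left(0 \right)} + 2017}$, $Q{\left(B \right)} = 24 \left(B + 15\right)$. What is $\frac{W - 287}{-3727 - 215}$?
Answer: $\frac{340718}{4685067} \approx 0.072724$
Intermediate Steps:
$Q{\left(B \right)} = 360 + 24 B$ ($Q{\left(B \right)} = 24 \left(15 + B\right) = 360 + 24 B$)
$W = \frac{763}{2377}$ ($W = \frac{702 + \left(\left(-22\right) \left(-2\right) + 17\right)}{\left(360 + 24 \cdot 0\right) + 2017} = \frac{702 + \left(44 + 17\right)}{\left(360 + 0\right) + 2017} = \frac{702 + 61}{360 + 2017} = \frac{763}{2377} \approx 0.32099$)
$\frac{W - 287}{-3727 - 215} = \frac{\frac{763}{2377} - 287}{-3727 - 215} = - \frac{681436}{2377 \left(-3942\right)} = \left(- \frac{681436}{2377}\right) \left(- \frac{1}{3942}\right) = \frac{340718}{4685067}$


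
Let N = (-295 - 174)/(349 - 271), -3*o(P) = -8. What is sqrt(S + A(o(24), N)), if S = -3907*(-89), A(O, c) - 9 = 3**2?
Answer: sqrt(347741) ≈ 589.70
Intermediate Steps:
o(P) = 8/3 (o(P) = -1/3*(-8) = 8/3)
N = -469/78 ≈ -6.0128
A(O, c) = 18 (A(O, c) = 9 + 3**2 = 9 + 9 = 18)
S = 347723
sqrt(S + A(o(24), N)) = sqrt(347723 + 18) = sqrt(347741)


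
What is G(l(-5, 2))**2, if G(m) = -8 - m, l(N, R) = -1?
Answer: 49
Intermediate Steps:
G(l(-5, 2))**2 = (-8 - 1*(-1))**2 = (-8 + 1)**2 = (-7)**2 = 49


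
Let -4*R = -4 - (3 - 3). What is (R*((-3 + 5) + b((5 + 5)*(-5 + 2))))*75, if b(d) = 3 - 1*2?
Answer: 225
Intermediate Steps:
b(d) = 1 (b(d) = 3 - 2 = 1)
R = 1 (R = -(-4 - (3 - 3))/4 = -(-4 - 0)/4 = -(-4 - 1*0)/4 = -(-4 + 0)/4 = -¼*(-4) = 1)
(R*((-3 + 5) + b((5 + 5)*(-5 + 2))))*75 = (1*((-3 + 5) + 1))*75 = (1*(2 + 1))*75 = (1*3)*75 = 3*75 = 225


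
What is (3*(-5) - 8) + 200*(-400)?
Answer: -80023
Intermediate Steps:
(3*(-5) - 8) + 200*(-400) = (-15 - 8) - 80000 = -23 - 80000 = -80023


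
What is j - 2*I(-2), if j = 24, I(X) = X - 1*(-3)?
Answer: 22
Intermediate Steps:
I(X) = 3 + X (I(X) = X + 3 = 3 + X)
j - 2*I(-2) = 24 - 2*(3 - 2) = 24 - 2*1 = 24 - 2 = 22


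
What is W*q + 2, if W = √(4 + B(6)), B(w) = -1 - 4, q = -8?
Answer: 2 - 8*I ≈ 2.0 - 8.0*I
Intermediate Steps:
B(w) = -5
W = I (W = √(4 - 5) = √(-1) = I ≈ 1.0*I)
W*q + 2 = I*(-8) + 2 = -8*I + 2 = 2 - 8*I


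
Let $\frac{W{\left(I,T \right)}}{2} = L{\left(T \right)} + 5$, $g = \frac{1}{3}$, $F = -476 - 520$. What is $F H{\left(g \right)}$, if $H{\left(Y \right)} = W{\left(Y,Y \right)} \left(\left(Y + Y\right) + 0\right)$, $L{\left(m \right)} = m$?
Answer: $- \frac{21248}{3} \approx -7082.7$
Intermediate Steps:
$F = -996$ ($F = -476 - 520 = -996$)
$g = \frac{1}{3} \approx 0.33333$
$W{\left(I,T \right)} = 10 + 2 T$ ($W{\left(I,T \right)} = 2 \left(T + 5\right) = 2 \left(5 + T\right) = 10 + 2 T$)
$H{\left(Y \right)} = 2 Y \left(10 + 2 Y\right)$ ($H{\left(Y \right)} = \left(10 + 2 Y\right) \left(\left(Y + Y\right) + 0\right) = \left(10 + 2 Y\right) \left(2 Y + 0\right) = \left(10 + 2 Y\right) 2 Y = 2 Y \left(10 + 2 Y\right)$)
$F H{\left(g \right)} = - 996 \cdot 4 \cdot \frac{1}{3} \left(5 + \frac{1}{3}\right) = - 996 \cdot 4 \cdot \frac{1}{3} \cdot \frac{16}{3} = \left(-996\right) \frac{64}{9} = - \frac{21248}{3}$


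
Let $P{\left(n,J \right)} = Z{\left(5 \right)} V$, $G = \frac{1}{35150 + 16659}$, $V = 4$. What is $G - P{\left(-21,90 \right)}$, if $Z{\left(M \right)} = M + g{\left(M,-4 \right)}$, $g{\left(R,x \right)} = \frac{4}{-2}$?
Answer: $- \frac{621707}{51809} \approx -12.0$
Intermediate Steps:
$G = \frac{1}{51809} \approx 1.9302 \cdot 10^{-5}$
$g{\left(R,x \right)} = -2$ ($g{\left(R,x \right)} = 4 \left(- \frac{1}{2}\right) = -2$)
$Z{\left(M \right)} = -2 + M$ ($Z{\left(M \right)} = M - 2 = -2 + M$)
$P{\left(n,J \right)} = 12$ ($P{\left(n,J \right)} = \left(-2 + 5\right) 4 = 3 \cdot 4 = 12$)
$G - P{\left(-21,90 \right)} = \frac{1}{51809} - 12 = - \frac{621707}{51809}$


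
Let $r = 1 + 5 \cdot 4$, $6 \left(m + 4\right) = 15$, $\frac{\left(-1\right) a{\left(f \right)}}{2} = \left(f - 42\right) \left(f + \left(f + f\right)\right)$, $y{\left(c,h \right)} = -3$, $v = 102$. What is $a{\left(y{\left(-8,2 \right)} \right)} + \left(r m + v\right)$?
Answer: $- \frac{1479}{2} \approx -739.5$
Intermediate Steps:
$a{\left(f \right)} = - 6 f \left(-42 + f\right)$ ($a{\left(f \right)} = - 2 \left(f - 42\right) \left(f + \left(f + f\right)\right) = - 2 \left(-42 + f\right) \left(f + 2 f\right) = - 2 \left(-42 + f\right) 3 f = - 2 \cdot 3 f \left(-42 + f\right) = - 6 f \left(-42 + f\right)$)
$m = - \frac{3}{2}$ ($m = -4 + \frac{1}{6} \cdot 15 = -4 + \frac{5}{2} = - \frac{3}{2} \approx -1.5$)
$r = 21$ ($r = 1 + 20 = 21$)
$a{\left(y{\left(-8,2 \right)} \right)} + \left(r m + v\right) = 6 \left(-3\right) \left(42 - -3\right) + \left(21 \left(- \frac{3}{2}\right) + 102\right) = 6 \left(-3\right) \left(42 + 3\right) + \left(- \frac{63}{2} + 102\right) = 6 \left(-3\right) 45 + \frac{141}{2} = -810 + \frac{141}{2} = - \frac{1479}{2}$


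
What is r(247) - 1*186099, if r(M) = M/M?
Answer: -186098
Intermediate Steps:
r(M) = 1
r(247) - 1*186099 = 1 - 1*186099 = 1 - 186099 = -186098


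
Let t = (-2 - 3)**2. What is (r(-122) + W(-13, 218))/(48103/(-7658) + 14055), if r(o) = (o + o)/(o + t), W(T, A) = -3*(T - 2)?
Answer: 35295722/10435753439 ≈ 0.0033822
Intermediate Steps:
t = 25 (t = (-5)**2 = 25)
W(T, A) = 6 - 3*T (W(T, A) = -3*(-2 + T) = 6 - 3*T)
r(o) = 2*o/(25 + o) (r(o) = (o + o)/(o + 25) = (2*o)/(25 + o) = 2*o/(25 + o))
(r(-122) + W(-13, 218))/(48103/(-7658) + 14055) = (2*(-122)/(25 - 122) + (6 - 3*(-13)))/(48103/(-7658) + 14055) = (2*(-122)/(-97) + (6 + 39))/(48103*(-1/7658) + 14055) = (2*(-122)*(-1/97) + 45)/(-48103/7658 + 14055) = (244/97 + 45)/(107585087/7658) = (4609/97)*(7658/107585087) = 35295722/10435753439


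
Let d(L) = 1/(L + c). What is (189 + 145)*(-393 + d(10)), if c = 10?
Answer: -1312453/10 ≈ -1.3125e+5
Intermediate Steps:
d(L) = 1/(10 + L) (d(L) = 1/(L + 10) = 1/(10 + L))
(189 + 145)*(-393 + d(10)) = (189 + 145)*(-393 + 1/(10 + 10)) = 334*(-393 + 1/20) = 334*(-7859/20) = -1312453/10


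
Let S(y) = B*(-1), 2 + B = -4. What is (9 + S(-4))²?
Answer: 225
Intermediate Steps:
B = -6 (B = -2 - 4 = -6)
S(y) = 6 (S(y) = -6*(-1) = 6)
(9 + S(-4))² = (9 + 6)² = 15² = 225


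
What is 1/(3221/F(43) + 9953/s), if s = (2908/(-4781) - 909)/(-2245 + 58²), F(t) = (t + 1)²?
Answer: -8419348432/103074009786535 ≈ -8.1683e-5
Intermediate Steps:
F(t) = (1 + t)²
s = -4348837/5349939 (s = (2908*(-1/4781) - 909)/(-2245 + 3364) = (-2908/4781 - 909)/1119 = -4348837/4781*1/1119 = -4348837/5349939 ≈ -0.81288)
1/(3221/F(43) + 9953/s) = 1/(3221/((1 + 43)²) + 9953/(-4348837/5349939)) = 1/(3221/(44²) + 9953*(-5349939/4348837)) = 1/(3221/1936 - 53247942867/4348837) = 1/(-103074009786535/8419348432) = -8419348432/103074009786535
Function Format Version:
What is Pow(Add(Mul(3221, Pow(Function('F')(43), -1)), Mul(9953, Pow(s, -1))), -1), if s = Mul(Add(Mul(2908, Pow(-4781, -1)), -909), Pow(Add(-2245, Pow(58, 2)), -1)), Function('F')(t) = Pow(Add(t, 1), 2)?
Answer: Rational(-8419348432, 103074009786535) ≈ -8.1683e-5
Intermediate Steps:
Function('F')(t) = Pow(Add(1, t), 2)
s = Rational(-4348837, 5349939) (s = Mul(Add(Mul(2908, Rational(-1, 4781)), -909), Pow(Add(-2245, 3364), -1)) = Mul(Add(Rational(-2908, 4781), -909), Pow(1119, -1)) = Mul(Rational(-4348837, 4781), Rational(1, 1119)) = Rational(-4348837, 5349939) ≈ -0.81288)
Pow(Add(Mul(3221, Pow(Function('F')(43), -1)), Mul(9953, Pow(s, -1))), -1) = Pow(Add(Mul(3221, Pow(Pow(Add(1, 43), 2), -1)), Mul(9953, Pow(Rational(-4348837, 5349939), -1))), -1) = Pow(Add(Mul(3221, Pow(Pow(44, 2), -1)), Mul(9953, Rational(-5349939, 4348837))), -1) = Pow(Add(Mul(3221, Pow(1936, -1)), Rational(-53247942867, 4348837)), -1) = Pow(Add(Mul(3221, Rational(1, 1936)), Rational(-53247942867, 4348837)), -1) = Pow(Add(Rational(3221, 1936), Rational(-53247942867, 4348837)), -1) = Pow(Rational(-103074009786535, 8419348432), -1) = Rational(-8419348432, 103074009786535)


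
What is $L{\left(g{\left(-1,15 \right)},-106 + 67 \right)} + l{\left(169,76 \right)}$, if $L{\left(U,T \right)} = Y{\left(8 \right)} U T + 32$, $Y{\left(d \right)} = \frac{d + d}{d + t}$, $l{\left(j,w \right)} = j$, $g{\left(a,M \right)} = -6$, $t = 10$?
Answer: $409$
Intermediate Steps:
$Y{\left(d \right)} = \frac{2 d}{10 + d}$ ($Y{\left(d \right)} = \frac{d + d}{d + 10} = \frac{2 d}{10 + d}$)
$L{\left(U,T \right)} = 32 + \frac{8 T U}{9}$ ($L{\left(U,T \right)} = 2 \cdot 8 \frac{1}{10 + 8} U T + 32 = 2 \cdot 8 \cdot \frac{1}{18} U T + 32 = \frac{8 U}{9} T + 32 = \frac{8 T U}{9} + 32 = 32 + \frac{8 T U}{9}$)
$L{\left(g{\left(-1,15 \right)},-106 + 67 \right)} + l{\left(169,76 \right)} = \left(32 + \frac{8}{9} \left(-106 + 67\right) \left(-6\right)\right) + 169 = \left(32 + \frac{8}{9} \left(-39\right) \left(-6\right)\right) + 169 = \left(32 + 208\right) + 169 = 240 + 169 = 409$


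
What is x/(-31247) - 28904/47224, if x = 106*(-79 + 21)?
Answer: -76603767/184451041 ≈ -0.41531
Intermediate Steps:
x = -6148 (x = 106*(-58) = -6148)
x/(-31247) - 28904/47224 = -6148/(-31247) - 28904/47224 = -6148*(-1/31247) - 28904*1/47224 = 6148/31247 - 3613/5903 = -76603767/184451041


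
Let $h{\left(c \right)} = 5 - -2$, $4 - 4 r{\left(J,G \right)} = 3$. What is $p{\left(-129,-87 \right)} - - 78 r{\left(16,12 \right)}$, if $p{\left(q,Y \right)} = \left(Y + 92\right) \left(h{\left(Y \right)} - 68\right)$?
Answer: $- \frac{571}{2} \approx -285.5$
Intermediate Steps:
$r{\left(J,G \right)} = \frac{1}{4}$ ($r{\left(J,G \right)} = 1 - \frac{3}{4} = \frac{1}{4}$)
$h{\left(c \right)} = 7$ ($h{\left(c \right)} = 5 + 2 = 7$)
$p{\left(q,Y \right)} = -5612 - 61 Y$ ($p{\left(q,Y \right)} = \left(Y + 92\right) \left(7 - 68\right) = \left(92 + Y\right) \left(-61\right) = -5612 - 61 Y$)
$p{\left(-129,-87 \right)} - - 78 r{\left(16,12 \right)} = \left(-5612 - -5307\right) - \left(-78\right) \frac{1}{4} = \left(-5612 + 5307\right) - - \frac{39}{2} = -305 + \frac{39}{2} = - \frac{571}{2}$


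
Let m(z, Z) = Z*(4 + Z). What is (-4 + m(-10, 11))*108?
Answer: 17388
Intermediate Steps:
(-4 + m(-10, 11))*108 = (-4 + 11*(4 + 11))*108 = (-4 + 11*15)*108 = (-4 + 165)*108 = 161*108 = 17388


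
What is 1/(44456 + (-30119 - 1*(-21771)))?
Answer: 1/36108 ≈ 2.7695e-5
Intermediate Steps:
1/(44456 + (-30119 - 1*(-21771))) = 1/(44456 + (-30119 + 21771)) = 1/(44456 - 8348) = 1/36108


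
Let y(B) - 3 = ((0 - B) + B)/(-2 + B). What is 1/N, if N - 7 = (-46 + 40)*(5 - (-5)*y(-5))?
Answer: -1/113 ≈ -0.0088496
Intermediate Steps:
y(B) = 3 (y(B) = 3 + ((0 - B) + B)/(-2 + B) = 3 + (-B + B)/(-2 + B) = 3 + 0/(-2 + B) = 3 + 0 = 3)
N = -113 (N = 7 + (-46 + 40)*(5 - (-5)*3) = 7 - 6*(5 - 5*(-3)) = 7 - 6*(5 + 15) = 7 - 6*20 = 7 - 120 = -113)
1/N = 1/(-113) = -1/113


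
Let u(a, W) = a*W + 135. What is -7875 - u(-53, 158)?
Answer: 364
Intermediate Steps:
u(a, W) = 135 + W*a (u(a, W) = W*a + 135 = 135 + W*a)
-7875 - u(-53, 158) = -7875 - (135 + 158*(-53)) = -7875 - (135 - 8374) = -7875 - 1*(-8239) = -7875 + 8239 = 364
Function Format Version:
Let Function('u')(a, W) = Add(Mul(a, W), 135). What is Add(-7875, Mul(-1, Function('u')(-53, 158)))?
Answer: 364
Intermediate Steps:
Function('u')(a, W) = Add(135, Mul(W, a)) (Function('u')(a, W) = Add(Mul(W, a), 135) = Add(135, Mul(W, a)))
Add(-7875, Mul(-1, Function('u')(-53, 158))) = Add(-7875, Mul(-1, Add(135, Mul(158, -53)))) = Add(-7875, Mul(-1, Add(135, -8374))) = Add(-7875, Mul(-1, -8239)) = Add(-7875, 8239) = 364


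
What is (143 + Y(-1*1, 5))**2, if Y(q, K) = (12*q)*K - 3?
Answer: 6400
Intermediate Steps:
Y(q, K) = -3 + 12*K*q (Y(q, K) = 12*K*q - 3 = -3 + 12*K*q)
(143 + Y(-1*1, 5))**2 = (143 + (-3 + 12*5*(-1*1)))**2 = (143 + (-3 + 12*5*(-1)))**2 = (143 + (-3 - 60))**2 = (143 - 63)**2 = 80**2 = 6400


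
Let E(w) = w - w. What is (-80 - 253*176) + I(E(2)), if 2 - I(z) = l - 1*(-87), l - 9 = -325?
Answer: -44377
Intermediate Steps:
l = -316 (l = 9 - 325 = -316)
E(w) = 0
I(z) = 231 (I(z) = 2 - (-316 - 1*(-87)) = 2 - (-316 + 87) = 2 - 1*(-229) = 2 + 229 = 231)
(-80 - 253*176) + I(E(2)) = (-80 - 253*176) + 231 = (-80 - 44528) + 231 = -44608 + 231 = -44377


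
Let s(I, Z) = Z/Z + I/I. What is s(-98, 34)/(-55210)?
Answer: -1/27605 ≈ -3.6225e-5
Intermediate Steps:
s(I, Z) = 2 (s(I, Z) = 1 + 1 = 2)
s(-98, 34)/(-55210) = 2/(-55210) = 2*(-1/55210) = -1/27605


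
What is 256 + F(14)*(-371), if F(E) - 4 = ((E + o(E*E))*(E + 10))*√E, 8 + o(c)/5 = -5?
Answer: -1228 + 454104*√14 ≈ 1.6979e+6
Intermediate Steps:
o(c) = -65 (o(c) = -40 + 5*(-5) = -40 - 25 = -65)
F(E) = 4 + √E*(-65 + E)*(10 + E) (F(E) = 4 + ((E - 65)*(E + 10))*√E = 4 + ((-65 + E)*(10 + E))*√E = 4 + √E*(-65 + E)*(10 + E))
256 + F(14)*(-371) = 256 + (4 + 14^(5/2) - 650*√14 - 770*√14)*(-371) = 256 + (4 + 196*√14 - 650*√14 - 770*√14)*(-371) = 256 + (4 - 1224*√14)*(-371) = 256 + (-1484 + 454104*√14) = -1228 + 454104*√14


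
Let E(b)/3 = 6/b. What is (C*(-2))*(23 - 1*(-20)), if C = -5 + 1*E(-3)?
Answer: 946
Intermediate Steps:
E(b) = 18/b (E(b) = 3*(6/b) = 18/b)
C = -11 (C = -5 + 1*(18/(-3)) = -5 + 1*(18*(-⅓)) = -5 + 1*(-6) = -5 - 6 = -11)
(C*(-2))*(23 - 1*(-20)) = (-11*(-2))*(23 - 1*(-20)) = 22*(23 + 20) = 22*43 = 946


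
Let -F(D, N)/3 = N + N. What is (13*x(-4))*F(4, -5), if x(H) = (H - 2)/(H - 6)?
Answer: 234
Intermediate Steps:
F(D, N) = -6*N (F(D, N) = -3*(N + N) = -6*N)
x(H) = (-2 + H)/(-6 + H)
(13*x(-4))*F(4, -5) = (13*((-2 - 4)/(-6 - 4)))*(-6*(-5)) = (13*(-6/(-10)))*30 = (13*(-⅒*(-6)))*30 = (13*(⅗))*30 = (39/5)*30 = 234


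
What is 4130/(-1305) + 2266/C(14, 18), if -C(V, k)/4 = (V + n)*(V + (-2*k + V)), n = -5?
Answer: 6547/1392 ≈ 4.7033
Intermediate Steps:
C(V, k) = -4*(-5 + V)*(-2*k + 2*V) (C(V, k) = -4*(V - 5)*(V + (-2*k + V)) = -4*(-5 + V)*(V + (V - 2*k)) = -4*(-5 + V)*(-2*k + 2*V))
4130/(-1305) + 2266/C(14, 18) = 4130/(-1305) + 2266/(-40*18 - 8*14² + 40*14 + 8*14*18) = 4130*(-1/1305) + 2266/(-720 - 8*196 + 560 + 2016) = -826/261 + 2266/(-720 - 1568 + 560 + 2016) = -826/261 + 2266/288 = -826/261 + 2266*(1/288) = -826/261 + 1133/144 = 6547/1392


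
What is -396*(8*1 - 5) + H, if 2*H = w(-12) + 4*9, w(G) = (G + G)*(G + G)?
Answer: -882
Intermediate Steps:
w(G) = 4*G² (w(G) = (2*G)*(2*G) = 4*G²)
H = 306 (H = (4*(-12)² + 4*9)/2 = (4*144 + 36)/2 = (576 + 36)/2 = (½)*612 = 306)
-396*(8*1 - 5) + H = -396*(8*1 - 5) + 306 = -396*(8 - 5) + 306 = -396*3 + 306 = -1188 + 306 = -882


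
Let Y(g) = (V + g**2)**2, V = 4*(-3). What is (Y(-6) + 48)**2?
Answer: 389376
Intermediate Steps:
V = -12
Y(g) = (-12 + g**2)**2
(Y(-6) + 48)**2 = ((-12 + (-6)**2)**2 + 48)**2 = ((-12 + 36)**2 + 48)**2 = (24**2 + 48)**2 = (576 + 48)**2 = 624**2 = 389376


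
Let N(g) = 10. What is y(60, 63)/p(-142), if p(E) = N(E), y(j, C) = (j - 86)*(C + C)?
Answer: -1638/5 ≈ -327.60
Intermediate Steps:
y(j, C) = 2*C*(-86 + j) (y(j, C) = (-86 + j)*(2*C) = 2*C*(-86 + j))
p(E) = 10
y(60, 63)/p(-142) = (2*63*(-86 + 60))/10 = (2*63*(-26))*(⅒) = -3276*⅒ = -1638/5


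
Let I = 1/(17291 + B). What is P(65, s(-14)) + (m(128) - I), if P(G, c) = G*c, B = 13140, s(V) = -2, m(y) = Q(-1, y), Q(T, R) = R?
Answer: -60863/30431 ≈ -2.0000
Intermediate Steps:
m(y) = y
I = 1/30431 (I = 1/(17291 + 13140) = 1/30431 ≈ 3.2861e-5)
P(65, s(-14)) + (m(128) - I) = 65*(-2) + (128 - 1*1/30431) = -130 + (128 - 1/30431) = -130 + 3895167/30431 = -60863/30431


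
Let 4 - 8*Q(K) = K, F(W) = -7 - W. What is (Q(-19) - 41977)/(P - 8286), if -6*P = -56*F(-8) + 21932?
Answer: 335793/95456 ≈ 3.5178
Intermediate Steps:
Q(K) = ½ - K/8
P = -3646 (P = -(-56*(-7 - 1*(-8)) + 21932)/6 = -(-56*(-7 + 8) + 21932)/6 = -(-56*1 + 21932)/6 = -(-56 + 21932)/6 = -⅙*21876 = -3646)
(Q(-19) - 41977)/(P - 8286) = ((½ - ⅛*(-19)) - 41977)/(-3646 - 8286) = ((½ + 19/8) - 41977)/(-11932) = (23/8 - 41977)*(-1/11932) = -335793/8*(-1/11932) = 335793/95456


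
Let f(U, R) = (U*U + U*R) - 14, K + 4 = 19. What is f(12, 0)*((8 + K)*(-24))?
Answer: -71760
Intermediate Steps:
K = 15 (K = -4 + 19 = 15)
f(U, R) = -14 + U**2 + R*U (f(U, R) = (U**2 + R*U) - 14 = -14 + U**2 + R*U)
f(12, 0)*((8 + K)*(-24)) = (-14 + 12**2 + 0*12)*((8 + 15)*(-24)) = (-14 + 144 + 0)*(23*(-24)) = 130*(-552) = -71760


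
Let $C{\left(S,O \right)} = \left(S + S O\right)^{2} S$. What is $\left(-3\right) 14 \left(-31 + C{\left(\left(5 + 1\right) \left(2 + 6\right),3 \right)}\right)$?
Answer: $-74316522$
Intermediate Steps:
$C{\left(S,O \right)} = S \left(S + O S\right)^{2}$ ($C{\left(S,O \right)} = \left(S + O S\right)^{2} S = S \left(S + O S\right)^{2}$)
$\left(-3\right) 14 \left(-31 + C{\left(\left(5 + 1\right) \left(2 + 6\right),3 \right)}\right) = \left(-3\right) 14 \left(-31 + \left(\left(5 + 1\right) \left(2 + 6\right)\right)^{3} \left(1 + 3\right)^{2}\right) = - 42 \left(-31 + \left(6 \cdot 8\right)^{3} \cdot 4^{2}\right) = - 42 \left(-31 + 48^{3} \cdot 16\right) = - 42 \left(-31 + 110592 \cdot 16\right) = - 42 \left(-31 + 1769472\right) = \left(-42\right) 1769441 = -74316522$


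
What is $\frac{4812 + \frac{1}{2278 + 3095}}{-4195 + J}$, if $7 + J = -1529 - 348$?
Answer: $- \frac{25854877}{32662467} \approx -0.79158$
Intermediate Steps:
$J = -1884$ ($J = -7 - 1877 = -1884$)
$\frac{4812 + \frac{1}{2278 + 3095}}{-4195 + J} = \frac{4812 + \frac{1}{2278 + 3095}}{-4195 - 1884} = \frac{4812 + \frac{1}{5373}}{-6079} = \left(4812 + \frac{1}{5373}\right) \left(- \frac{1}{6079}\right) = \frac{25854877}{5373} \left(- \frac{1}{6079}\right) = - \frac{25854877}{32662467}$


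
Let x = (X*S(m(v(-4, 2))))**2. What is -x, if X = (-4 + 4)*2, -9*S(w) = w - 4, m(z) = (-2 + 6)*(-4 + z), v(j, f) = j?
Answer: 0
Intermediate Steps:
m(z) = -16 + 4*z (m(z) = 4*(-4 + z) = -16 + 4*z)
S(w) = 4/9 - w/9 (S(w) = -(w - 4)/9 = -(-4 + w)/9 = 4/9 - w/9)
X = 0 (X = 0*2 = 0)
x = 0 (x = (0*(4/9 - (-16 + 4*(-4))/9))**2 = (0*(4/9 - (-16 - 16)/9))**2 = (0*(4/9 - 1/9*(-32)))**2 = (0*(4/9 + 32/9))**2 = (0*4)**2 = 0**2 = 0)
-x = -1*0 = 0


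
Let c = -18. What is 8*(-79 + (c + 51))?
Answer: -368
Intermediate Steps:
8*(-79 + (c + 51)) = 8*(-79 + (-18 + 51)) = 8*(-79 + 33) = 8*(-46) = -368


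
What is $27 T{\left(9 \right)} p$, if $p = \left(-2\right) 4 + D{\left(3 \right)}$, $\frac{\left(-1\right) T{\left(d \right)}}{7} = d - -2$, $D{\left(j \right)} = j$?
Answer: $10395$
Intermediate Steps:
$T{\left(d \right)} = -14 - 7 d$ ($T{\left(d \right)} = - 7 \left(d - -2\right) = - 7 \left(d + 2\right) = - 7 \left(2 + d\right) = -14 - 7 d$)
$p = -5$ ($p = \left(-2\right) 4 + 3 = -8 + 3 = -5$)
$27 T{\left(9 \right)} p = 27 \left(-14 - 63\right) \left(-5\right) = 27 \left(-77\right) \left(-5\right) = \left(-2079\right) \left(-5\right) = 10395$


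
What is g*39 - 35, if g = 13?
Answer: 472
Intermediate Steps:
g*39 - 35 = 13*39 - 35 = 507 - 35 = 472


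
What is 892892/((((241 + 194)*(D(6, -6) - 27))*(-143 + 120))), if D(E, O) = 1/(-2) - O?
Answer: 1785784/430215 ≈ 4.1509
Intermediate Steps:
D(E, O) = -½ - O
892892/((((241 + 194)*(D(6, -6) - 27))*(-143 + 120))) = 892892/((((241 + 194)*((-½ - 1*(-6)) - 27))*(-143 + 120))) = 892892/(((435*((-½ + 6) - 27))*(-23))) = 892892/(((435*(11/2 - 27))*(-23))) = 892892/(((435*(-43/2))*(-23))) = 892892/((-18705/2*(-23))) = 892892/(430215/2) = 892892*(2/430215) = 1785784/430215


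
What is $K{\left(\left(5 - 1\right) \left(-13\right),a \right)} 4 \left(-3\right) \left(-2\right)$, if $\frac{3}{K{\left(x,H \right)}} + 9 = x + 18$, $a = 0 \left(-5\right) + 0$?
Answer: $- \frac{72}{43} \approx -1.6744$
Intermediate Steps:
$a = 0$ ($a = 0 + 0 = 0$)
$K{\left(x,H \right)} = \frac{3}{9 + x}$ ($K{\left(x,H \right)} = \frac{3}{-9 + \left(x + 18\right)} = \frac{3}{-9 + \left(18 + x\right)} = \frac{3}{9 + x}$)
$K{\left(\left(5 - 1\right) \left(-13\right),a \right)} 4 \left(-3\right) \left(-2\right) = \frac{3}{9 + \left(5 - 1\right) \left(-13\right)} 4 \left(-3\right) \left(-2\right) = \frac{3}{9 + 4 \left(-13\right)} \left(\left(-12\right) \left(-2\right)\right) = \frac{3}{9 - 52} \cdot 24 = \frac{3}{-43} \cdot 24 = 3 \left(- \frac{1}{43}\right) 24 = \left(- \frac{3}{43}\right) 24 = - \frac{72}{43}$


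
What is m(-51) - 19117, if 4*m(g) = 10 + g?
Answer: -76509/4 ≈ -19127.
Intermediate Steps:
m(g) = 5/2 + g/4 (m(g) = (10 + g)/4 = 5/2 + g/4)
m(-51) - 19117 = (5/2 + (¼)*(-51)) - 19117 = (5/2 - 51/4) - 19117 = -41/4 - 19117 = -76509/4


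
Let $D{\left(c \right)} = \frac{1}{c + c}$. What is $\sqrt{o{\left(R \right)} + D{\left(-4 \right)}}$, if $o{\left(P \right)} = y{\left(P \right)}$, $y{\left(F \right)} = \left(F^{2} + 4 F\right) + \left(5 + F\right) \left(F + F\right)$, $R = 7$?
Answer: $\frac{\sqrt{3918}}{4} \approx 15.648$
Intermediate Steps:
$D{\left(c \right)} = \frac{1}{2 c}$
$y{\left(F \right)} = F^{2} + 4 F + 2 F \left(5 + F\right)$ ($y{\left(F \right)} = \left(F^{2} + 4 F\right) + \left(5 + F\right) 2 F = \left(F^{2} + 4 F\right) + 2 F \left(5 + F\right) = F^{2} + 4 F + 2 F \left(5 + F\right)$)
$o{\left(P \right)} = P \left(14 + 3 P\right)$
$\sqrt{o{\left(R \right)} + D{\left(-4 \right)}} = \sqrt{7 \left(14 + 3 \cdot 7\right) + \frac{1}{2 \left(-4\right)}} = \sqrt{7 \left(14 + 21\right) + \frac{1}{2} \left(- \frac{1}{4}\right)} = \sqrt{7 \cdot 35 - \frac{1}{8}} = \sqrt{245 - \frac{1}{8}} = \sqrt{\frac{1959}{8}} = \frac{\sqrt{3918}}{4}$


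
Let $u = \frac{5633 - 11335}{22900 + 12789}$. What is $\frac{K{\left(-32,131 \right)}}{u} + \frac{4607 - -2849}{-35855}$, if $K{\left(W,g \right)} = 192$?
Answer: $- \frac{122865650176}{102222605} \approx -1201.9$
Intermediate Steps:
$u = - \frac{5702}{35689} \approx -0.15977$
$\frac{K{\left(-32,131 \right)}}{u} + \frac{4607 - -2849}{-35855} = \frac{192}{- \frac{5702}{35689}} + \frac{4607 - -2849}{-35855} = 192 \left(- \frac{35689}{5702}\right) + \left(4607 + 2849\right) \left(- \frac{1}{35855}\right) = - \frac{3426144}{2851} + 7456 \left(- \frac{1}{35855}\right) = - \frac{3426144}{2851} - \frac{7456}{35855} = - \frac{122865650176}{102222605}$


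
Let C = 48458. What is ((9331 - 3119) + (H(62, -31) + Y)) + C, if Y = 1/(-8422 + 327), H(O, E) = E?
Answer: 442302704/8095 ≈ 54639.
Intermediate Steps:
Y = -1/8095 (Y = 1/(-8095) = -1/8095 ≈ -0.00012353)
((9331 - 3119) + (H(62, -31) + Y)) + C = ((9331 - 3119) + (-31 - 1/8095)) + 48458 = (6212 - 250946/8095) + 48458 = 50035194/8095 + 48458 = 442302704/8095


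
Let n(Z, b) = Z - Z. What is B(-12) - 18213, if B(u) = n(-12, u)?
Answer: -18213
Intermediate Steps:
n(Z, b) = 0
B(u) = 0
B(-12) - 18213 = 0 - 18213 = -18213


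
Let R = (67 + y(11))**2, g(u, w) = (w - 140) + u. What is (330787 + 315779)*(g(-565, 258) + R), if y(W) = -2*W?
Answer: 1020281148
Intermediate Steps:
g(u, w) = -140 + u + w (g(u, w) = (-140 + w) + u = -140 + u + w)
R = 2025 (R = (67 - 2*11)**2 = (67 - 22)**2 = 45**2 = 2025)
(330787 + 315779)*(g(-565, 258) + R) = (330787 + 315779)*((-140 - 565 + 258) + 2025) = 646566*(-447 + 2025) = 646566*1578 = 1020281148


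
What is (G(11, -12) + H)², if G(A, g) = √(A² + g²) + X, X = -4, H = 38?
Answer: (34 + √265)² ≈ 2528.0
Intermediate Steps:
G(A, g) = -4 + √(A² + g²) (G(A, g) = √(A² + g²) - 4 = -4 + √(A² + g²))
(G(11, -12) + H)² = ((-4 + √(11² + (-12)²)) + 38)² = ((-4 + √(121 + 144)) + 38)² = ((-4 + √265) + 38)² = (34 + √265)²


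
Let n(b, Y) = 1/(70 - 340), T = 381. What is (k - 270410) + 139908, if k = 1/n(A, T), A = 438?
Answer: -130772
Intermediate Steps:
n(b, Y) = -1/270 (n(b, Y) = 1/(-270) = -1/270)
k = -270 (k = 1/(-1/270) = -270)
(k - 270410) + 139908 = (-270 - 270410) + 139908 = -270680 + 139908 = -130772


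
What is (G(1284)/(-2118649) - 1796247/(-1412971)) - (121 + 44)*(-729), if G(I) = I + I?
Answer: 360087726564791790/2993589596179 ≈ 1.2029e+5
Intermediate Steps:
G(I) = 2*I
(G(1284)/(-2118649) - 1796247/(-1412971)) - (121 + 44)*(-729) = ((2*1284)/(-2118649) - 1796247/(-1412971)) - (121 + 44)*(-729) = (2568*(-1/2118649) - 1796247*(-1/1412971)) - 165*(-729) = (-2568/2118649 + 1796247/1412971) - 1*(-120285) = 3801988400775/2993589596179 + 120285 = 360087726564791790/2993589596179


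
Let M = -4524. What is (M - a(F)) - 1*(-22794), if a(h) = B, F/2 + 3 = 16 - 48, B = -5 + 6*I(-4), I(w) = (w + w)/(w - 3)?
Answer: 127877/7 ≈ 18268.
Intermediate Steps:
I(w) = 2*w/(-3 + w) (I(w) = (2*w)/(-3 + w) = 2*w/(-3 + w))
B = 13/7 (B = -5 + 6*(2*(-4)/(-3 - 4)) = -5 + 6*(2*(-4)/(-7)) = -5 + 6*(2*(-4)*(-⅐)) = -5 + 6*(8/7) = -5 + 48/7 = 13/7 ≈ 1.8571)
F = -70 (F = -6 + 2*(16 - 48) = -6 + 2*(-32) = -6 - 64 = -70)
a(h) = 13/7
(M - a(F)) - 1*(-22794) = (-4524 - 1*13/7) - 1*(-22794) = (-4524 - 13/7) + 22794 = -31681/7 + 22794 = 127877/7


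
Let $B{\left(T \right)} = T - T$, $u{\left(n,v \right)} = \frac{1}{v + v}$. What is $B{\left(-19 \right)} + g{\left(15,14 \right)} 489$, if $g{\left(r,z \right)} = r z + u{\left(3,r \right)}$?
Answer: $\frac{1027063}{10} \approx 1.0271 \cdot 10^{5}$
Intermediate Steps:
$u{\left(n,v \right)} = \frac{1}{2 v}$
$g{\left(r,z \right)} = \frac{1}{2 r} + r z$ ($g{\left(r,z \right)} = r z + \frac{1}{2 r} = \frac{1}{2 r} + r z$)
$B{\left(T \right)} = 0$
$B{\left(-19 \right)} + g{\left(15,14 \right)} 489 = 0 + \left(\frac{1}{2 \cdot 15} + 15 \cdot 14\right) 489 = 0 + \left(\frac{1}{2} \cdot \frac{1}{15} + 210\right) 489 = 0 + \left(\frac{1}{30} + 210\right) 489 = 0 + \frac{6301}{30} \cdot 489 = 0 + \frac{1027063}{10} = \frac{1027063}{10}$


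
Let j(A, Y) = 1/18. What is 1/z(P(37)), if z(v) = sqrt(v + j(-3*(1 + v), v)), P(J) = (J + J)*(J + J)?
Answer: 3*sqrt(197138)/98569 ≈ 0.013513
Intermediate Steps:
P(J) = 4*J**2 (P(J) = (2*J)*(2*J) = 4*J**2)
j(A, Y) = 1/18
z(v) = sqrt(1/18 + v) (z(v) = sqrt(v + 1/18) = sqrt(1/18 + v))
1/z(P(37)) = 1/(sqrt(2 + 36*(4*37**2))/6) = 1/(sqrt(2 + 36*(4*1369))/6) = 1/(sqrt(2 + 36*5476)/6) = 1/(sqrt(2 + 197136)/6) = 1/(sqrt(197138)/6) = 3*sqrt(197138)/98569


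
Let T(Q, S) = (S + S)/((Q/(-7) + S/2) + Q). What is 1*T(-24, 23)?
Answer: -644/127 ≈ -5.0709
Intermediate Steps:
T(Q, S) = 2*S/(S/2 + 6*Q/7) (T(Q, S) = (2*S)/((Q*(-1/7) + S*(1/2)) + Q) = (2*S)/((-Q/7 + S/2) + Q) = (2*S)/((S/2 - Q/7) + Q) = (2*S)/(S/2 + 6*Q/7) = 2*S/(S/2 + 6*Q/7))
1*T(-24, 23) = 1*(28*23/(7*23 + 12*(-24))) = 1*(28*23/(161 - 288)) = 1*(28*23/(-127)) = 1*(28*23*(-1/127)) = 1*(-644/127) = -644/127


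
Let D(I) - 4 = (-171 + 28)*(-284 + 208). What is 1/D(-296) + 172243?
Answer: 1872625897/10872 ≈ 1.7224e+5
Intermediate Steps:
D(I) = 10872 (D(I) = 4 + (-171 + 28)*(-284 + 208) = 4 - 143*(-76) = 4 + 10868 = 10872)
1/D(-296) + 172243 = 1/10872 + 172243 = 1872625897/10872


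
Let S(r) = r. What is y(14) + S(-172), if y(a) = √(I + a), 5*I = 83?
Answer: -172 + 3*√85/5 ≈ -166.47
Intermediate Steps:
I = 83/5 (I = (⅕)*83 = 83/5 ≈ 16.600)
y(a) = √(83/5 + a)
y(14) + S(-172) = √(415 + 25*14)/5 - 172 = √(415 + 350)/5 - 172 = √765/5 - 172 = (3*√85)/5 - 172 = 3*√85/5 - 172 = -172 + 3*√85/5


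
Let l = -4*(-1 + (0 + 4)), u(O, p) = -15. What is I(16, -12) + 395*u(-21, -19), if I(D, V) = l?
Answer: -5937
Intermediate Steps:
l = -12 (l = -4*(-1 + 4) = -4*3 = -12)
I(D, V) = -12
I(16, -12) + 395*u(-21, -19) = -12 + 395*(-15) = -12 - 5925 = -5937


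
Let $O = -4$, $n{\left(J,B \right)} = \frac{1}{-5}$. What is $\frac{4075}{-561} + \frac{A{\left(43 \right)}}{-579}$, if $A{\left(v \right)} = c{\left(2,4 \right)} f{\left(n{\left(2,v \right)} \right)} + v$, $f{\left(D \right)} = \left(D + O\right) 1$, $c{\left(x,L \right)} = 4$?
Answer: $- \frac{3956872}{541365} \approx -7.3091$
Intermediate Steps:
$n{\left(J,B \right)} = - \frac{1}{5}$
$f{\left(D \right)} = -4 + D$ ($f{\left(D \right)} = \left(D - 4\right) 1 = \left(-4 + D\right) 1 = -4 + D$)
$A{\left(v \right)} = - \frac{84}{5} + v$ ($A{\left(v \right)} = 4 \left(-4 - \frac{1}{5}\right) + v = 4 \left(- \frac{21}{5}\right) + v = - \frac{84}{5} + v$)
$\frac{4075}{-561} + \frac{A{\left(43 \right)}}{-579} = \frac{4075}{-561} + \frac{- \frac{84}{5} + 43}{-579} = 4075 \left(- \frac{1}{561}\right) + \frac{131}{5} \left(- \frac{1}{579}\right) = - \frac{4075}{561} - \frac{131}{2895} = - \frac{3956872}{541365}$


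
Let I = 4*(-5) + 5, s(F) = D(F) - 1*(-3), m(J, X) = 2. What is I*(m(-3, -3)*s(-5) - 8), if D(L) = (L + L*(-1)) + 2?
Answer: -30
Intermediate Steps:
D(L) = 2 (D(L) = (L - L) + 2 = 0 + 2 = 2)
s(F) = 5 (s(F) = 2 - 1*(-3) = 2 + 3 = 5)
I = -15 (I = -20 + 5 = -15)
I*(m(-3, -3)*s(-5) - 8) = -15*(2*5 - 8) = -15*(10 - 8) = -15*2 = -30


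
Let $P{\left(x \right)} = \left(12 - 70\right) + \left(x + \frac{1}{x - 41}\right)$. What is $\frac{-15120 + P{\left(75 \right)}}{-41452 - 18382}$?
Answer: $\frac{513501}{2034356} \approx 0.25241$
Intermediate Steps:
$P{\left(x \right)} = -58 + x + \frac{1}{-41 + x}$ ($P{\left(x \right)} = -58 + \left(x + \frac{1}{-41 + x}\right) = -58 + x + \frac{1}{-41 + x}$)
$\frac{-15120 + P{\left(75 \right)}}{-41452 - 18382} = \frac{-15120 + \frac{2379 + 75^{2} - 7425}{-41 + 75}}{-41452 - 18382} = \frac{-15120 + \frac{2379 + 5625 - 7425}{34}}{-59834} = \left(-15120 + \frac{1}{34} \cdot 579\right) \left(- \frac{1}{59834}\right) = \left(-15120 + \frac{579}{34}\right) \left(- \frac{1}{59834}\right) = \left(- \frac{513501}{34}\right) \left(- \frac{1}{59834}\right) = \frac{513501}{2034356}$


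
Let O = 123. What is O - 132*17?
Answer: -2121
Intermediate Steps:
O - 132*17 = 123 - 132*17 = 123 - 2244 = -2121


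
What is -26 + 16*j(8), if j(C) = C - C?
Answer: -26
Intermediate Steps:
j(C) = 0
-26 + 16*j(8) = -26 + 16*0 = -26 + 0 = -26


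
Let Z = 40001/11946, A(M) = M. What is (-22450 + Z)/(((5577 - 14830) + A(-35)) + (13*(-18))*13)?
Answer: 1481479/813780 ≈ 1.8205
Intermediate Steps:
Z = 221/66 (Z = 40001*(1/11946) = 221/66 ≈ 3.3485)
(-22450 + Z)/(((5577 - 14830) + A(-35)) + (13*(-18))*13) = (-22450 + 221/66)/(((5577 - 14830) - 35) + (13*(-18))*13) = -1481479/(66*((-9253 - 35) - 234*13)) = -1481479/(66*(-9288 - 3042)) = -1481479/66/(-12330) = -1481479/66*(-1/12330) = 1481479/813780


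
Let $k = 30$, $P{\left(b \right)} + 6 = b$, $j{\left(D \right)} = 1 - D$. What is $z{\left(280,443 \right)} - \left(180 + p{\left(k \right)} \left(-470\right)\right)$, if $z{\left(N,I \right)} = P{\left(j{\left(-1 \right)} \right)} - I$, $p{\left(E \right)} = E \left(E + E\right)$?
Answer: $845373$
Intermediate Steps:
$P{\left(b \right)} = -6 + b$
$p{\left(E \right)} = 2 E^{2}$ ($p{\left(E \right)} = E 2 E = 2 E^{2}$)
$z{\left(N,I \right)} = -4 - I$ ($z{\left(N,I \right)} = \left(-6 + \left(1 - -1\right)\right) - I = \left(-6 + \left(1 + 1\right)\right) - I = \left(-6 + 2\right) - I = -4 - I$)
$z{\left(280,443 \right)} - \left(180 + p{\left(k \right)} \left(-470\right)\right) = \left(-4 - 443\right) - \left(180 + 2 \cdot 30^{2} \left(-470\right)\right) = \left(-4 - 443\right) - \left(180 + 2 \cdot 900 \left(-470\right)\right) = -447 - \left(180 + 1800 \left(-470\right)\right) = -447 - \left(180 - 846000\right) = -447 - -845820 = -447 + 845820 = 845373$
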